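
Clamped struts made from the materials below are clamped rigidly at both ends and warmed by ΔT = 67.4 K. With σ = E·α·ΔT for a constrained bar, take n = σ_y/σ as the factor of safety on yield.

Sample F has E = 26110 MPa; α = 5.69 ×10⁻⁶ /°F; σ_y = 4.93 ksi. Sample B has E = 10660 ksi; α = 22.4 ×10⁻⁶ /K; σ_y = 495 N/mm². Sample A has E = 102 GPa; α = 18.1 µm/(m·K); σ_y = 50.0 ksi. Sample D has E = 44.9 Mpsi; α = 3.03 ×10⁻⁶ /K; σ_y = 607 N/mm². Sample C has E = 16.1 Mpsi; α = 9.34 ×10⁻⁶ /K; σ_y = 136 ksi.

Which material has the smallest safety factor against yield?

Per material, after unit conversion:
  sample F: E = 26.11, α = 10.2, σ_y = 33.99 → σ = 18.0 MPa, n = 1.89
  sample B: E = 73.50, α = 22.4, σ_y = 495.0 → σ = 111 MPa, n = 4.46
  sample A: E = 102.0, α = 18.1, σ_y = 344.7 → σ = 124 MPa, n = 2.77
  sample D: E = 309.6, α = 3.03, σ_y = 607.0 → σ = 63.2 MPa, n = 9.60
  sample C: E = 111.0, α = 9.34, σ_y = 937.7 → σ = 69.9 MPa, n = 13.4
Smallest n: sample F with n = 1.89.

sample F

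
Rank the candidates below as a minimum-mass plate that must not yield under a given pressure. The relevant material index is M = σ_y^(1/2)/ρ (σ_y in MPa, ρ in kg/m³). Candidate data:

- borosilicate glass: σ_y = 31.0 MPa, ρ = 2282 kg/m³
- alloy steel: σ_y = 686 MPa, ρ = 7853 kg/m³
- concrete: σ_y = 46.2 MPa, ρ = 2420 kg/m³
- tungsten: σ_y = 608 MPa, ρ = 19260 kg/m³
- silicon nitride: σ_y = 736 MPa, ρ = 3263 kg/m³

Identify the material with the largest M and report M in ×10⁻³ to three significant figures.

silicon nitride, M = 8.31×10⁻³

Computing M directly (units already consistent):
  silicon nitride: M = 8.31×10⁻³
  alloy steel: M = 3.34×10⁻³
  concrete: M = 2.81×10⁻³
  borosilicate glass: M = 2.44×10⁻³
  tungsten: M = 1.28×10⁻³
Highest index: silicon nitride.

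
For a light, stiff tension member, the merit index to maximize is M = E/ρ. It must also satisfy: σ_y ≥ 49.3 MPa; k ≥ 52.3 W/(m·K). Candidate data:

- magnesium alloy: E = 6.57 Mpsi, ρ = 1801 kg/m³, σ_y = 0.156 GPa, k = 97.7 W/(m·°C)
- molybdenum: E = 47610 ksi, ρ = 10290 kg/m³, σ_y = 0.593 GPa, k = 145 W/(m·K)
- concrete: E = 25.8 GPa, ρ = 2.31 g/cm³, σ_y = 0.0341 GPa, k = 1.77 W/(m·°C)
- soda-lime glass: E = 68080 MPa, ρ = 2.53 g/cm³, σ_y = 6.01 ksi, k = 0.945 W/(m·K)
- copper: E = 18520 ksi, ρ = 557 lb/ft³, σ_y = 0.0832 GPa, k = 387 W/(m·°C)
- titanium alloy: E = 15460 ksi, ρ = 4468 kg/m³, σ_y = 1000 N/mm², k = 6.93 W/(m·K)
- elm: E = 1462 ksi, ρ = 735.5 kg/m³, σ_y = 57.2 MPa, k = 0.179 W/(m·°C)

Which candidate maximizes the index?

Screen on constraints: σ_y ≥ 49.3 MPa; k ≥ 52.3 W/(m·K). Survivors: magnesium alloy, molybdenum, copper.
After converting to SI:
  magnesium alloy: E = 45.30 GPa, ρ = 1801 kg/m³
  molybdenum: E = 328.3 GPa, ρ = 10290 kg/m³
  copper: E = 127.7 GPa, ρ = 8922 kg/m³
  molybdenum: M = 31.9 MN·m/kg
  magnesium alloy: M = 25.2 MN·m/kg
  copper: M = 14.3 MN·m/kg
Molybdenum ranks first.

molybdenum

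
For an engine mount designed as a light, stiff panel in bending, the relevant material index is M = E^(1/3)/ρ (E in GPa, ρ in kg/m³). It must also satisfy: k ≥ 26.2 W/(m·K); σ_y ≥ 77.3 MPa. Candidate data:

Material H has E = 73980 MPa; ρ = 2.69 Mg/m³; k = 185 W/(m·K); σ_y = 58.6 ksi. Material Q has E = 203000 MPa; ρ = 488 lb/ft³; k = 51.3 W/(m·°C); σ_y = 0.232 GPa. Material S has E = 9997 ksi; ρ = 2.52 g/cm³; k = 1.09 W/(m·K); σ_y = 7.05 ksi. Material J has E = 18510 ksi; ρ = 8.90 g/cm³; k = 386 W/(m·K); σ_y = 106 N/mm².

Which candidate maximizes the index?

Screen on constraints: k ≥ 26.2 W/(m·K); σ_y ≥ 77.3 MPa. Survivors: material H, material Q, material J.
Normalizing units and computing the index:
  material H: E = 73.98 GPa, ρ = 2690 kg/m³
  material Q: E = 203.0 GPa, ρ = 7817 kg/m³
  material J: E = 127.6 GPa, ρ = 8900 kg/m³
  material H: M = 1.56×10⁻³
  material Q: M = 0.752×10⁻³
  material J: M = 0.566×10⁻³
The maximum is for material H.

material H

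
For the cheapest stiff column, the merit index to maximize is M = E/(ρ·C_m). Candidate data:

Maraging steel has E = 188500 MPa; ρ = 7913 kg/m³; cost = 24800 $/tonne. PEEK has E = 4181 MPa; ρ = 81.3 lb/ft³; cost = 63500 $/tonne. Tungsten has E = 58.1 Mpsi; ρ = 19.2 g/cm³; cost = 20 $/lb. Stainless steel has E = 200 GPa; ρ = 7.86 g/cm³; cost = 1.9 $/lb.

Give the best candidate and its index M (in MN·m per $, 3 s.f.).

stainless steel, M = 6.07 MN·m per $

In SI units:
  maraging steel: E = 188.5 GPa, ρ = 7913 kg/m³, cost = 24.80 $/kg
  PEEK: E = 4.181 GPa, ρ = 1302 kg/m³, cost = 63.50 $/kg
  tungsten: E = 400.6 GPa, ρ = 19200 kg/m³, cost = 44.09 $/kg
  stainless steel: E = 200.0 GPa, ρ = 7860 kg/m³, cost = 4.189 $/kg
  stainless steel: M = 6.07 MN·m per $
  maraging steel: M = 0.961 MN·m per $
  tungsten: M = 0.473 MN·m per $
  PEEK: M = 0.0506 MN·m per $
Highest index: stainless steel.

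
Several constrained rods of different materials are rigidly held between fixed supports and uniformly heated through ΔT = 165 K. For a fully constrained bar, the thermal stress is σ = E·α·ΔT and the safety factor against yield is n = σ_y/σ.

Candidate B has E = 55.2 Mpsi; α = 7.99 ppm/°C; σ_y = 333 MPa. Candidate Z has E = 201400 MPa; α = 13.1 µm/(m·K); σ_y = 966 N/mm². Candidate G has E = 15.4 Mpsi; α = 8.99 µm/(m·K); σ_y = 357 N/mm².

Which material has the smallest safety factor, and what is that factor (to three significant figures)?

With everything in SI (GPa, ×10⁻⁶/K, MPa):
  candidate B: E = 380.6, α = 7.99, σ_y = 333.0 → σ = 502 MPa, n = 0.664
  candidate Z: E = 201.4, α = 13.1, σ_y = 966.0 → σ = 435 MPa, n = 2.22
  candidate G: E = 106.2, α = 8.99, σ_y = 357.0 → σ = 158 MPa, n = 2.27
Candidate B has the lowest safety factor, n = 0.664.

candidate B, n = 0.664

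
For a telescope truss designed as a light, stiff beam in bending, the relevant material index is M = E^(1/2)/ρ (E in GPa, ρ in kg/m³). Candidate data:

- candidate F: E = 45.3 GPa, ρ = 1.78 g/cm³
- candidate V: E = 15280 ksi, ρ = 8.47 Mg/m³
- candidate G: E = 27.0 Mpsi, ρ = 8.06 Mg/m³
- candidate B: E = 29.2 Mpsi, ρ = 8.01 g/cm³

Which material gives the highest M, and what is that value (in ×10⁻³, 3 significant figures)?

candidate F, M = 3.78×10⁻³

Putting every candidate on a common basis:
  candidate F: E = 45.30 GPa, ρ = 1780 kg/m³
  candidate V: E = 105.4 GPa, ρ = 8470 kg/m³
  candidate G: E = 186.2 GPa, ρ = 8060 kg/m³
  candidate B: E = 201.3 GPa, ρ = 8010 kg/m³
  candidate F: M = 3.78×10⁻³
  candidate B: M = 1.77×10⁻³
  candidate G: M = 1.69×10⁻³
  candidate V: M = 1.21×10⁻³
Candidate F has the largest M.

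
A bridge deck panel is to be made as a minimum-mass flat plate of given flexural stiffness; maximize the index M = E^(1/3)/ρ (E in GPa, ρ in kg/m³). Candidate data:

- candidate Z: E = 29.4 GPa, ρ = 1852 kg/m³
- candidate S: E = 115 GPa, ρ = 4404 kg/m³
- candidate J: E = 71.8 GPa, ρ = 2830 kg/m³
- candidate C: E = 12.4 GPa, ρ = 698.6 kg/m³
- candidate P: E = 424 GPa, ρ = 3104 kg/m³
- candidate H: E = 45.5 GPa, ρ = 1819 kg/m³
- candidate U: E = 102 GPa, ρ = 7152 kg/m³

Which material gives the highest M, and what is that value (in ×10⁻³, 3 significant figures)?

Computing M directly (units already consistent):
  candidate C: M = 3.31×10⁻³
  candidate P: M = 2.42×10⁻³
  candidate H: M = 1.96×10⁻³
  candidate Z: M = 1.67×10⁻³
  candidate J: M = 1.47×10⁻³
  candidate S: M = 1.10×10⁻³
  candidate U: M = 0.653×10⁻³
Highest index: candidate C.

candidate C, M = 3.31×10⁻³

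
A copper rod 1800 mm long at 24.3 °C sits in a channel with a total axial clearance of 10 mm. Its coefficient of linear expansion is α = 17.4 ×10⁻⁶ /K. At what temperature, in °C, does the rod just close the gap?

344 °C

α·L₀·ΔT = 10.0 mm ⇒ ΔT = 10.0 / (17.4×10⁻⁶ × 1800.0) = 319.3 K.
T = 24.3 + 319.3 = 343.6 °C.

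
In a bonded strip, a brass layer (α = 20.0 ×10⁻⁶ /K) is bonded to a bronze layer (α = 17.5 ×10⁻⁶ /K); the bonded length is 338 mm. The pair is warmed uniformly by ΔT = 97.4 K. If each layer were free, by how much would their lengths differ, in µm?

82.3 µm

Δα = |20.0 − 17.5|×10⁻⁶/K = 2.50×10⁻⁶/K.
ΔL_mismatch = Δα·L·ΔT = 2.50×10⁻⁶ × 338.0 mm × 97.4 K = 82.3 µm.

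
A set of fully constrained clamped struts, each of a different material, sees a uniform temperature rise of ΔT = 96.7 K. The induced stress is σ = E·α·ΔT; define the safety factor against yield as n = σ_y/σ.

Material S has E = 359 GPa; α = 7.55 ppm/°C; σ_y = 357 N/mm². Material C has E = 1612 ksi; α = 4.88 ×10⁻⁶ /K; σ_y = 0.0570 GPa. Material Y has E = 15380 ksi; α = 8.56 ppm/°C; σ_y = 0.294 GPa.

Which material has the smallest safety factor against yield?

material S

Converting E to GPa, α to ×10⁻⁶/K, σ_y to MPa, then σ and n for each:
  material S: E = 359.0, α = 7.55, σ_y = 357.0 → σ = 262 MPa, n = 1.36
  material C: E = 11.11, α = 4.88, σ_y = 57.00 → σ = 5.24 MPa, n = 10.9
  material Y: E = 106.0, α = 8.56, σ_y = 294.0 → σ = 87.8 MPa, n = 3.35
The minimum is material S at n = 1.36.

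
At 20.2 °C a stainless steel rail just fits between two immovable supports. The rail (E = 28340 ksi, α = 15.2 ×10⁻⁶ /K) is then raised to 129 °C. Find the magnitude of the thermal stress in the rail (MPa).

E = 28340 ksi = 195.4 GPa.
ΔT = 108.8 K. Constrained thermal stress σ = E·α·ΔT = 195.4×10³ MPa × 15.2×10⁻⁶ × 108.8 = 323 MPa (compressive).

323 MPa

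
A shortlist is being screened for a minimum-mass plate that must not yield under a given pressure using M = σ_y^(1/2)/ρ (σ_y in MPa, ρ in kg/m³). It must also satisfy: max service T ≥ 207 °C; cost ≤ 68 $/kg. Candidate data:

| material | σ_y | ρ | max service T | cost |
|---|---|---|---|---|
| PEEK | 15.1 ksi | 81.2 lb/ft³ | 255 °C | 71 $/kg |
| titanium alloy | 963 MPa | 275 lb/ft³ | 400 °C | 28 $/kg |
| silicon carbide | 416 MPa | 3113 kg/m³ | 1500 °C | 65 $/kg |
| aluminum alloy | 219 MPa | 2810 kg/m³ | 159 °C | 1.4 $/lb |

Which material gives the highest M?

titanium alloy

Screen on constraints: max service T ≥ 207 °C; cost ≤ 68 $/kg. Survivors: titanium alloy, silicon carbide.
After converting to SI:
  titanium alloy: σ_y = 963.0 MPa, ρ = 4405 kg/m³
  silicon carbide: σ_y = 416.0 MPa, ρ = 3113 kg/m³
  titanium alloy: M = 7.04×10⁻³
  silicon carbide: M = 6.55×10⁻³
The maximum is for titanium alloy.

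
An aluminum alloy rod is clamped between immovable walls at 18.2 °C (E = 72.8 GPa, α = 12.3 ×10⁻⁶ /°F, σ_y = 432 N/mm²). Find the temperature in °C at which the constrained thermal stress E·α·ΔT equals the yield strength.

α = 12.3×10⁻⁶/°F × 9/5 = 22.1×10⁻⁶/K.
σ_y = 432 N/mm² = 432.0 MPa.
E·α·ΔT = 432.0 MPa ⇒ ΔT = 432.0 / (72.80×10³ × 22.1×10⁻⁶) = 268.0 K.
T = 18.2 + 268.0 = 286.2 °C.

286 °C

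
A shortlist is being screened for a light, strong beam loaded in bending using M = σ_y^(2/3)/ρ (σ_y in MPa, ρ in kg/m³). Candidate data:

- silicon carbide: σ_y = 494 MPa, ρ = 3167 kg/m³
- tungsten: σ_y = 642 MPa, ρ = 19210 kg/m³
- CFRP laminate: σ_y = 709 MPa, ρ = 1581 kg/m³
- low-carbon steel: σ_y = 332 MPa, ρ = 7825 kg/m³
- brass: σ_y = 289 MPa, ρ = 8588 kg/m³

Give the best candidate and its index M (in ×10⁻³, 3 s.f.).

CFRP laminate, M = 50.3×10⁻³

Per-candidate index values:
  CFRP laminate: M = 50.3×10⁻³
  silicon carbide: M = 19.7×10⁻³
  low-carbon steel: M = 6.13×10⁻³
  brass: M = 5.09×10⁻³
  tungsten: M = 3.87×10⁻³
CFRP laminate ranks first.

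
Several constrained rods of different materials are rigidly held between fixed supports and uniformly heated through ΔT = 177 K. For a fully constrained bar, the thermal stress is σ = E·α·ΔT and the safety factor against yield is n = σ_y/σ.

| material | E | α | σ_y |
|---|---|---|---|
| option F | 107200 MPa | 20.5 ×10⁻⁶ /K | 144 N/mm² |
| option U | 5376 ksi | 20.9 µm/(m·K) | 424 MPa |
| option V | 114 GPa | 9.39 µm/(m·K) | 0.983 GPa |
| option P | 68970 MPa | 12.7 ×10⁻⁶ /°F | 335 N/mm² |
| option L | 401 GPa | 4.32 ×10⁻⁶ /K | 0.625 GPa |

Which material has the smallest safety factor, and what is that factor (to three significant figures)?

option F, n = 0.370

Per material, after unit conversion:
  option F: E = 107.2, α = 20.5, σ_y = 144.0 → σ = 389 MPa, n = 0.370
  option U: E = 37.07, α = 20.9, σ_y = 424.0 → σ = 137 MPa, n = 3.09
  option V: E = 114.0, α = 9.39, σ_y = 983.0 → σ = 189 MPa, n = 5.19
  option P: E = 68.97, α = 22.9, σ_y = 335.0 → σ = 279 MPa, n = 1.20
  option L: E = 401.0, α = 4.32, σ_y = 625.0 → σ = 307 MPa, n = 2.04
Smallest n: option F with n = 0.370.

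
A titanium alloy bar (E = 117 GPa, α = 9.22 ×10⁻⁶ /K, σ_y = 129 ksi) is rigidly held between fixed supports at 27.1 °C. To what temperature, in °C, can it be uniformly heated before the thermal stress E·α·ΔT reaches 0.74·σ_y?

637 °C

σ_y = 129 ksi = 889.4 MPa.
E·α·ΔT = 658.2 MPa ⇒ ΔT = 658.2 / (117.0×10³ × 9.22×10⁻⁶) = 610.1 K.
T = 27.1 + 610.1 = 637.2 °C.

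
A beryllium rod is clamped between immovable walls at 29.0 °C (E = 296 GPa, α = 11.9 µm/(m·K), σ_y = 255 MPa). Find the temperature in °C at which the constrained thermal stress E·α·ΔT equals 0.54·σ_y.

E·α·ΔT = 137.7 MPa ⇒ ΔT = 137.7 / (296.0×10³ × 11.9×10⁻⁶) = 39.09 K.
T = 29.0 + 39.09 = 68.09 °C.

68.1 °C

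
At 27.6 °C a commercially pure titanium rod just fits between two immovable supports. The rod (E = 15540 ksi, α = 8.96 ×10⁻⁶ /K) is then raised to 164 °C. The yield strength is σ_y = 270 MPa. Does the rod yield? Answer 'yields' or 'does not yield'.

E = 15540 ksi = 107.1 GPa.
ΔT = 136.4 K. Constrained thermal stress σ = E·α·ΔT = 107.1×10³ MPa × 8.96×10⁻⁶ × 136.4 = 131 MPa (compressive).
Compare to σ_y = 270 MPa: σ < σ_y, so it does not yield.

does not yield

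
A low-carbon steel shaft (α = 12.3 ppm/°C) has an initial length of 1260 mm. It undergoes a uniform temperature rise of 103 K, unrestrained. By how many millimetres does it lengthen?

1.60 mm

ΔL = α·L₀·ΔT = 12.3×10⁻⁶ × 1260 mm × 103.0 K = 1.60 mm.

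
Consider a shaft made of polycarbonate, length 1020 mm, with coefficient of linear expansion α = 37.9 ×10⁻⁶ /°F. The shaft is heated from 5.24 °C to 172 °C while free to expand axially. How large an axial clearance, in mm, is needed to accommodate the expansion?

Convert α: 37.9×10⁻⁶/°F × (9/5) = 68.2×10⁻⁶/K.
ΔT = 172 − 5.24 = 166.8 K.
ΔL = α·L₀·ΔT = 68.2×10⁻⁶ × 1020 mm × 166.8 K = 11.6 mm.

11.6 mm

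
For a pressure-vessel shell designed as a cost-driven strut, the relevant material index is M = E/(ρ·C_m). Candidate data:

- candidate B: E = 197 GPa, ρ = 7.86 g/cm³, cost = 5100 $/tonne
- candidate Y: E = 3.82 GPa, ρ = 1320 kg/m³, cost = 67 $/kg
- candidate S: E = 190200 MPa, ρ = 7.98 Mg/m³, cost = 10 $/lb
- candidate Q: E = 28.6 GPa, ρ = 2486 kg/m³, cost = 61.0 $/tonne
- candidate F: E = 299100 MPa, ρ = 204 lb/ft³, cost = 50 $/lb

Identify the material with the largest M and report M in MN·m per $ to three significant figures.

candidate Q, M = 189 MN·m per $

In SI units:
  candidate B: E = 197.0 GPa, ρ = 7860 kg/m³, cost = 5.100 $/kg
  candidate Y: E = 3.820 GPa, ρ = 1320 kg/m³, cost = 67.00 $/kg
  candidate S: E = 190.2 GPa, ρ = 7980 kg/m³, cost = 22.05 $/kg
  candidate Q: E = 28.60 GPa, ρ = 2486 kg/m³, cost = 0.06100 $/kg
  candidate F: E = 299.1 GPa, ρ = 3268 kg/m³, cost = 110.2 $/kg
  candidate Q: M = 189 MN·m per $
  candidate B: M = 4.91 MN·m per $
  candidate S: M = 1.08 MN·m per $
  candidate F: M = 0.830 MN·m per $
  candidate Y: M = 0.0432 MN·m per $
The maximum is for candidate Q.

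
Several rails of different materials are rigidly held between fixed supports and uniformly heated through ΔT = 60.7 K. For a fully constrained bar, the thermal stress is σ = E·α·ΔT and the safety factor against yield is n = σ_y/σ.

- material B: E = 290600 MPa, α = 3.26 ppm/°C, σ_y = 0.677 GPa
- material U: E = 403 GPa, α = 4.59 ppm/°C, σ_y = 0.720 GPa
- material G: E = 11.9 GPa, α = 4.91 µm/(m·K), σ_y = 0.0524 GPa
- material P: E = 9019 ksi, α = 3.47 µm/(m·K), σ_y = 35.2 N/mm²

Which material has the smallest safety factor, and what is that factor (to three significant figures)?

In consistent units (E in GPa, α in ×10⁻⁶/K, σ_y in MPa):
  material B: E = 290.6, α = 3.26, σ_y = 677.0 → σ = 57.5 MPa, n = 11.8
  material U: E = 403.0, α = 4.59, σ_y = 720.0 → σ = 112 MPa, n = 6.41
  material G: E = 11.90, α = 4.91, σ_y = 52.40 → σ = 3.55 MPa, n = 14.8
  material P: E = 62.18, α = 3.47, σ_y = 35.20 → σ = 13.1 MPa, n = 2.69
The minimum is material P at n = 2.69.

material P, n = 2.69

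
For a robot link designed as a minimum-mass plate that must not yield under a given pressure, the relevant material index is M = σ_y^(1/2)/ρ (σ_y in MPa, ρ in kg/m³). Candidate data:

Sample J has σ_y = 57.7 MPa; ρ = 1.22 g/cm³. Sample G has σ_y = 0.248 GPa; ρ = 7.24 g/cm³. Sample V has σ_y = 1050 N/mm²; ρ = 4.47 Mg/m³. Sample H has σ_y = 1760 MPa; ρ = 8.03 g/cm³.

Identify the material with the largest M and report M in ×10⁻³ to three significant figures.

Convert each candidate to consistent units, then evaluate M:
  sample J: σ_y = 57.70 MPa, ρ = 1220 kg/m³
  sample G: σ_y = 248.0 MPa, ρ = 7240 kg/m³
  sample V: σ_y = 1050 MPa, ρ = 4470 kg/m³
  sample H: σ_y = 1760 MPa, ρ = 8030 kg/m³
  sample V: M = 7.25×10⁻³
  sample J: M = 6.23×10⁻³
  sample H: M = 5.22×10⁻³
  sample G: M = 2.18×10⁻³
Sample V ranks first.

sample V, M = 7.25×10⁻³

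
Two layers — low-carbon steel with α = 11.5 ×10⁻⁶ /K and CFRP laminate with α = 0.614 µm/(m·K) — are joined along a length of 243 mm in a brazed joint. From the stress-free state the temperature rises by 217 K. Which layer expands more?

α(low-carbon steel) = 11.5×10⁻⁶/K vs α(CFRP laminate) = 0.614×10⁻⁶/K.
Higher α expands more for the same ΔT: low-carbon steel.

low-carbon steel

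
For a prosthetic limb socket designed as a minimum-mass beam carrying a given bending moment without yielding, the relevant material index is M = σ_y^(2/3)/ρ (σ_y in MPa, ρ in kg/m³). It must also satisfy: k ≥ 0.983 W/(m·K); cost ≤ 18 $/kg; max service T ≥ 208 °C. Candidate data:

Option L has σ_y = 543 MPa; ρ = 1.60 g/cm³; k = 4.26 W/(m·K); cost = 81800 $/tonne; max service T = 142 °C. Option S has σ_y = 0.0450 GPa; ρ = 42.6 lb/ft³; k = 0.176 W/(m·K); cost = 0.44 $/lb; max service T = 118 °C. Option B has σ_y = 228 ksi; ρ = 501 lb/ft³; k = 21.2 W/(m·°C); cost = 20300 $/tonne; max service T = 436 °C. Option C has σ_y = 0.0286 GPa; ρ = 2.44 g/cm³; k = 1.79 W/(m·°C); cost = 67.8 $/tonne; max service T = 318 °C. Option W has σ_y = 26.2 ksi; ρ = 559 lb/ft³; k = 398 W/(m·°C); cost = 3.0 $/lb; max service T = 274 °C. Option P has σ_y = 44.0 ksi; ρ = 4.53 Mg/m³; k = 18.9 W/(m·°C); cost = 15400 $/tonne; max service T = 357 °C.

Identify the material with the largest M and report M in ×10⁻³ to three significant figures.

Screen on constraints: k ≥ 0.983 W/(m·K); cost ≤ 18 $/kg; max service T ≥ 208 °C. Survivors: option C, option W, option P.
Putting every candidate on a common basis:
  option C: σ_y = 28.60 MPa, ρ = 2440 kg/m³
  option W: σ_y = 180.6 MPa, ρ = 8954 kg/m³
  option P: σ_y = 303.4 MPa, ρ = 4530 kg/m³
  option P: M = 9.97×10⁻³
  option C: M = 3.83×10⁻³
  option W: M = 3.57×10⁻³
Highest index: option P.

option P, M = 9.97×10⁻³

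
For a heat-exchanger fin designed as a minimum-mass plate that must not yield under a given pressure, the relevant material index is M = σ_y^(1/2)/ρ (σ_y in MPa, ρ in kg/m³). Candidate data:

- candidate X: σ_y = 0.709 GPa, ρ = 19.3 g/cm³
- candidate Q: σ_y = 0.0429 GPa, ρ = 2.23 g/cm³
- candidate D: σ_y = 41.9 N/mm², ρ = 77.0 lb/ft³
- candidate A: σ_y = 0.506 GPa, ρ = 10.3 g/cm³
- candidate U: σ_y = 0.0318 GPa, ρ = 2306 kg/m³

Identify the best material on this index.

In SI units:
  candidate X: σ_y = 709.0 MPa, ρ = 19300 kg/m³
  candidate Q: σ_y = 42.90 MPa, ρ = 2230 kg/m³
  candidate D: σ_y = 41.90 MPa, ρ = 1233 kg/m³
  candidate A: σ_y = 506.0 MPa, ρ = 10300 kg/m³
  candidate U: σ_y = 31.80 MPa, ρ = 2306 kg/m³
  candidate D: M = 5.25×10⁻³
  candidate Q: M = 2.94×10⁻³
  candidate U: M = 2.45×10⁻³
  candidate A: M = 2.18×10⁻³
  candidate X: M = 1.38×10⁻³
Candidate D has the largest M.

candidate D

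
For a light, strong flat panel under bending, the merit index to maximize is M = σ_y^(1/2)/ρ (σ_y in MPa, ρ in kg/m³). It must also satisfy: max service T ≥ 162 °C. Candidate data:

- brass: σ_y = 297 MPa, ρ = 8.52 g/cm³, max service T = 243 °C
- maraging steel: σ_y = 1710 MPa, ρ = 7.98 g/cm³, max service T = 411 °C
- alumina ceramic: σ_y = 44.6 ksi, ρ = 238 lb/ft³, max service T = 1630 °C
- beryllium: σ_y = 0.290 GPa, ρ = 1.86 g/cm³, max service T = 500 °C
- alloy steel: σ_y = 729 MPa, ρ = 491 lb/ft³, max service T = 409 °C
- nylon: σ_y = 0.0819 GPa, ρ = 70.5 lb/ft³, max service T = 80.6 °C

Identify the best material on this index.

beryllium

Screen on constraints: max service T ≥ 162 °C. Survivors: brass, maraging steel, alumina ceramic, beryllium, alloy steel.
Normalizing units and computing the index:
  brass: σ_y = 297.0 MPa, ρ = 8520 kg/m³
  maraging steel: σ_y = 1710 MPa, ρ = 7980 kg/m³
  alumina ceramic: σ_y = 307.5 MPa, ρ = 3812 kg/m³
  beryllium: σ_y = 290.0 MPa, ρ = 1860 kg/m³
  alloy steel: σ_y = 729.0 MPa, ρ = 7865 kg/m³
  beryllium: M = 9.16×10⁻³
  maraging steel: M = 5.18×10⁻³
  alumina ceramic: M = 4.60×10⁻³
  alloy steel: M = 3.43×10⁻³
  brass: M = 2.02×10⁻³
Beryllium ranks first.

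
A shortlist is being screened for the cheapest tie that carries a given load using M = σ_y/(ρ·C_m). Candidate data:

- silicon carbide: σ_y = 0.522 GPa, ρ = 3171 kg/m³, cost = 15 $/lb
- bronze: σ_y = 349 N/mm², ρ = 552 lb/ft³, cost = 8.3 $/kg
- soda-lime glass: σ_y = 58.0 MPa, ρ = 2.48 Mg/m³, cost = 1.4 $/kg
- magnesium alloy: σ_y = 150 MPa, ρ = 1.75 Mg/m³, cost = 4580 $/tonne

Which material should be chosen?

In SI units:
  silicon carbide: σ_y = 522.0 MPa, ρ = 3171 kg/m³, cost = 33.07 $/kg
  bronze: σ_y = 349.0 MPa, ρ = 8842 kg/m³, cost = 8.300 $/kg
  soda-lime glass: σ_y = 58.00 MPa, ρ = 2480 kg/m³, cost = 1.400 $/kg
  magnesium alloy: σ_y = 150.0 MPa, ρ = 1750 kg/m³, cost = 4.580 $/kg
  magnesium alloy: M = 18.7 kN·m per $
  soda-lime glass: M = 16.7 kN·m per $
  silicon carbide: M = 4.98 kN·m per $
  bronze: M = 4.76 kN·m per $
Highest index: magnesium alloy.

magnesium alloy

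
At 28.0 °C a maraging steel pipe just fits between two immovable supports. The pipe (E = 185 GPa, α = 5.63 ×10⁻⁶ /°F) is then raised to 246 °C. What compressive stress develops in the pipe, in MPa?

409 MPa

α = 5.63×10⁻⁶/°F × 9/5 = 10.1×10⁻⁶/K.
ΔT = 218.0 K. Constrained thermal stress σ = E·α·ΔT = 185.0×10³ MPa × 10.1×10⁻⁶ × 218.0 = 409 MPa (compressive).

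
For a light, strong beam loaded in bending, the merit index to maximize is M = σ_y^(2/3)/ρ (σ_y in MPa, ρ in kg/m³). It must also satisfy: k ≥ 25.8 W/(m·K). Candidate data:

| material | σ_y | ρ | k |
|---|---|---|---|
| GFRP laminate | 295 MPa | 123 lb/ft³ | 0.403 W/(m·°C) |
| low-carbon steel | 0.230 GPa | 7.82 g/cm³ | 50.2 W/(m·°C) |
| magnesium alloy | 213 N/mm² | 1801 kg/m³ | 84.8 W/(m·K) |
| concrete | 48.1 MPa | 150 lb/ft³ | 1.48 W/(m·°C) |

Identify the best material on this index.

Screen on constraints: k ≥ 25.8 W/(m·K). Survivors: low-carbon steel, magnesium alloy.
In SI units:
  low-carbon steel: σ_y = 230.0 MPa, ρ = 7820 kg/m³
  magnesium alloy: σ_y = 213.0 MPa, ρ = 1801 kg/m³
  magnesium alloy: M = 19.8×10⁻³
  low-carbon steel: M = 4.80×10⁻³
Magnesium alloy has the largest M.

magnesium alloy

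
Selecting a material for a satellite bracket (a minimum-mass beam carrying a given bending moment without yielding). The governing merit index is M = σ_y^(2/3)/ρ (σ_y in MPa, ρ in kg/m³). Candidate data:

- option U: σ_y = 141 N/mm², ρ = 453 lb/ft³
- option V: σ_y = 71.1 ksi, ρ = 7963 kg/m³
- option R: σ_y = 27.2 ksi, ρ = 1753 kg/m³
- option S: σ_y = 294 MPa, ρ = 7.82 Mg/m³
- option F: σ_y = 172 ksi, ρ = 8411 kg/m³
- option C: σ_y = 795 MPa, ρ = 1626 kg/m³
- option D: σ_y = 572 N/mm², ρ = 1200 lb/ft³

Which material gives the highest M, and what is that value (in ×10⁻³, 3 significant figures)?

option C, M = 52.8×10⁻³

In SI units:
  option U: σ_y = 141.0 MPa, ρ = 7256 kg/m³
  option V: σ_y = 490.2 MPa, ρ = 7963 kg/m³
  option R: σ_y = 187.5 MPa, ρ = 1753 kg/m³
  option S: σ_y = 294.0 MPa, ρ = 7820 kg/m³
  option F: σ_y = 1186 MPa, ρ = 8411 kg/m³
  option C: σ_y = 795.0 MPa, ρ = 1626 kg/m³
  option D: σ_y = 572.0 MPa, ρ = 19220 kg/m³
  option C: M = 52.8×10⁻³
  option R: M = 18.7×10⁻³
  option F: M = 13.3×10⁻³
  option V: M = 7.81×10⁻³
  option S: M = 5.65×10⁻³
  option U: M = 3.73×10⁻³
  option D: M = 3.58×10⁻³
The maximum is for option C.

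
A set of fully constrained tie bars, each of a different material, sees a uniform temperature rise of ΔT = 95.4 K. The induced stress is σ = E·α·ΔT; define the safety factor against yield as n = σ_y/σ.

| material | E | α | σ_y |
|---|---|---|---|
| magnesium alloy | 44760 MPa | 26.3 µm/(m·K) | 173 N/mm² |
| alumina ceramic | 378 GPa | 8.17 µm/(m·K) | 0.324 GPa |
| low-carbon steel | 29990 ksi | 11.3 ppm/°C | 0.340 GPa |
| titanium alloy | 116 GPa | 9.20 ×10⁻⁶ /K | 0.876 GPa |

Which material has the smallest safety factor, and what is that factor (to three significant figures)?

Per material, after unit conversion:
  magnesium alloy: E = 44.76, α = 26.3, σ_y = 173.0 → σ = 112 MPa, n = 1.54
  alumina ceramic: E = 378.0, α = 8.17, σ_y = 324.0 → σ = 295 MPa, n = 1.10
  low-carbon steel: E = 206.8, α = 11.3, σ_y = 340.0 → σ = 223 MPa, n = 1.53
  titanium alloy: E = 116.0, α = 9.20, σ_y = 876.0 → σ = 102 MPa, n = 8.60
Alumina ceramic has the lowest safety factor, n = 1.10.

alumina ceramic, n = 1.10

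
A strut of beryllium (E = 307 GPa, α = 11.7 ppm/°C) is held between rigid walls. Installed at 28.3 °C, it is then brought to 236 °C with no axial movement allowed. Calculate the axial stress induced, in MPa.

746 MPa

ΔT = 207.7 K. Constrained thermal stress σ = E·α·ΔT = 307.0×10³ MPa × 11.7×10⁻⁶ × 207.7 = 746 MPa (compressive).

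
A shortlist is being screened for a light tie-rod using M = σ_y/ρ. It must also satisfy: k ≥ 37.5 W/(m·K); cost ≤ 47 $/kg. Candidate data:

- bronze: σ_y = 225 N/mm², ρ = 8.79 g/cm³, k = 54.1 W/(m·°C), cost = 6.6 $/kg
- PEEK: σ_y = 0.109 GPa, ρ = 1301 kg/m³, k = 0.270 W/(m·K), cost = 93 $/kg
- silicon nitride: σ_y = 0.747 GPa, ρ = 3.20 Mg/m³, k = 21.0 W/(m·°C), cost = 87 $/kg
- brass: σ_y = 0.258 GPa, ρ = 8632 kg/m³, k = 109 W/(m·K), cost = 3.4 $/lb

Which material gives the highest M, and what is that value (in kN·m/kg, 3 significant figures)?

Screen on constraints: k ≥ 37.5 W/(m·K); cost ≤ 47 $/kg. Survivors: bronze, brass.
Putting every candidate on a common basis:
  bronze: σ_y = 225.0 MPa, ρ = 8790 kg/m³
  brass: σ_y = 258.0 MPa, ρ = 8632 kg/m³
  brass: M = 29.9 kN·m/kg
  bronze: M = 25.6 kN·m/kg
Brass has the largest M.

brass, M = 29.9 kN·m/kg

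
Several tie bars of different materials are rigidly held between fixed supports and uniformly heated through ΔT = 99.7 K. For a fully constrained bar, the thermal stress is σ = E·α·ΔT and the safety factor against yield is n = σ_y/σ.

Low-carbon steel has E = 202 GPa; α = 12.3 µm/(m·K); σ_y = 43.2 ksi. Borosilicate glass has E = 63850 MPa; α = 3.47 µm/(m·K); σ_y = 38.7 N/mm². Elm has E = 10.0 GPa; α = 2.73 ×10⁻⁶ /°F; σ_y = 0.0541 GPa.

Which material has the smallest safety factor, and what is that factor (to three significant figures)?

low-carbon steel, n = 1.20

With everything in SI (GPa, ×10⁻⁶/K, MPa):
  low-carbon steel: E = 202.0, α = 12.3, σ_y = 297.9 → σ = 248 MPa, n = 1.20
  borosilicate glass: E = 63.85, α = 3.47, σ_y = 38.70 → σ = 22.1 MPa, n = 1.75
  elm: E = 10.00, α = 4.91, σ_y = 54.10 → σ = 4.90 MPa, n = 11.0
Low-carbon steel has the lowest safety factor, n = 1.20.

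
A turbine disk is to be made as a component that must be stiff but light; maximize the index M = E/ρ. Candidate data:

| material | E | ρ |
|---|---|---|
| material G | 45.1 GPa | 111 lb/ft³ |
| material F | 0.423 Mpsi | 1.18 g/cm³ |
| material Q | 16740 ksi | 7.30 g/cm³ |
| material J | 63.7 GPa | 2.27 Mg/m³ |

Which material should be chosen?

material J

Normalizing units and computing the index:
  material G: E = 45.10 GPa, ρ = 1778 kg/m³
  material F: E = 2.916 GPa, ρ = 1180 kg/m³
  material Q: E = 115.4 GPa, ρ = 7300 kg/m³
  material J: E = 63.70 GPa, ρ = 2270 kg/m³
  material J: M = 28.1 MN·m/kg
  material G: M = 25.4 MN·m/kg
  material Q: M = 15.8 MN·m/kg
  material F: M = 2.47 MN·m/kg
The maximum is for material J.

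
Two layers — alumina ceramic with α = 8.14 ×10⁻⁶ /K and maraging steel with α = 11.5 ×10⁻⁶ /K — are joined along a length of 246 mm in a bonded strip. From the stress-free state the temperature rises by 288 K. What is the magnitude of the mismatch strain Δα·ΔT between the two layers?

Δα = |8.14 − 11.5|×10⁻⁶/K = 3.36×10⁻⁶/K.
Mismatch strain = Δα·ΔT = 3.36×10⁻⁶ × 288.0 = 9.68×10⁻⁴.

9.68×10⁻⁴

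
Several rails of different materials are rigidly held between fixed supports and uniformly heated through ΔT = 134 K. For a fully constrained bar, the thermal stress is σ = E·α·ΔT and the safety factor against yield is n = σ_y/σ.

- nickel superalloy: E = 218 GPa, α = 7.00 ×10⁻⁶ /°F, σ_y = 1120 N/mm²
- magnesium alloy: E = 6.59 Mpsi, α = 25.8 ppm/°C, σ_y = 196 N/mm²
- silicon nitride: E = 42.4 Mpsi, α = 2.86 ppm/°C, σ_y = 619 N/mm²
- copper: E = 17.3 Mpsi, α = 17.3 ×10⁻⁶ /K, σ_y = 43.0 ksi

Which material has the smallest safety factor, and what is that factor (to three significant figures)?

In consistent units (E in GPa, α in ×10⁻⁶/K, σ_y in MPa):
  nickel superalloy: E = 218.0, α = 12.6, σ_y = 1120 → σ = 368 MPa, n = 3.04
  magnesium alloy: E = 45.44, α = 25.8, σ_y = 196.0 → σ = 157 MPa, n = 1.25
  silicon nitride: E = 292.3, α = 2.86, σ_y = 619.0 → σ = 112 MPa, n = 5.53
  copper: E = 119.3, α = 17.3, σ_y = 296.5 → σ = 277 MPa, n = 1.07
Copper has the lowest safety factor, n = 1.07.

copper, n = 1.07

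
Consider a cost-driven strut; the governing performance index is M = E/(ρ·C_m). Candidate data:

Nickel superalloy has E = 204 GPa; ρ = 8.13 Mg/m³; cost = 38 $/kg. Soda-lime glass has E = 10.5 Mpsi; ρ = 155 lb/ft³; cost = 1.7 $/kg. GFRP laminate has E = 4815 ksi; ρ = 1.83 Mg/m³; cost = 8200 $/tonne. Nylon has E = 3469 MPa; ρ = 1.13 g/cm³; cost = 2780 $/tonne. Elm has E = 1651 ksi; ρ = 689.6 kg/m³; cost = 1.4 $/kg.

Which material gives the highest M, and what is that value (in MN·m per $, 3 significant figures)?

In SI units:
  nickel superalloy: E = 204.0 GPa, ρ = 8130 kg/m³, cost = 38.00 $/kg
  soda-lime glass: E = 72.39 GPa, ρ = 2483 kg/m³, cost = 1.700 $/kg
  GFRP laminate: E = 33.20 GPa, ρ = 1830 kg/m³, cost = 8.200 $/kg
  nylon: E = 3.469 GPa, ρ = 1130 kg/m³, cost = 2.780 $/kg
  elm: E = 11.38 GPa, ρ = 689.6 kg/m³, cost = 1.400 $/kg
  soda-lime glass: M = 17.2 MN·m per $
  elm: M = 11.8 MN·m per $
  GFRP laminate: M = 2.21 MN·m per $
  nylon: M = 1.10 MN·m per $
  nickel superalloy: M = 0.660 MN·m per $
Soda-lime glass has the largest M.

soda-lime glass, M = 17.2 MN·m per $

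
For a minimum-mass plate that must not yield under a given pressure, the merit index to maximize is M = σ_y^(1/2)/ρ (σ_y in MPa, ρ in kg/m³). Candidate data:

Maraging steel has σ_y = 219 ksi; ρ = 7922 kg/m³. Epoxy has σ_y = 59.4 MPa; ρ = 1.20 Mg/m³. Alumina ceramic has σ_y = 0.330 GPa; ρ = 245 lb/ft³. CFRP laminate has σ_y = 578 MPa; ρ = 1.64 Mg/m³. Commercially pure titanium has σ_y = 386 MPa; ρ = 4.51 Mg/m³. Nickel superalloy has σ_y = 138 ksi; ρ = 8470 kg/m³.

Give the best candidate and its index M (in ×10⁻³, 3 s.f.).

Putting every candidate on a common basis:
  maraging steel: σ_y = 1510 MPa, ρ = 7922 kg/m³
  epoxy: σ_y = 59.40 MPa, ρ = 1200 kg/m³
  alumina ceramic: σ_y = 330.0 MPa, ρ = 3925 kg/m³
  CFRP laminate: σ_y = 578.0 MPa, ρ = 1640 kg/m³
  commercially pure titanium: σ_y = 386.0 MPa, ρ = 4510 kg/m³
  nickel superalloy: σ_y = 951.5 MPa, ρ = 8470 kg/m³
  CFRP laminate: M = 14.7×10⁻³
  epoxy: M = 6.42×10⁻³
  maraging steel: M = 4.91×10⁻³
  alumina ceramic: M = 4.63×10⁻³
  commercially pure titanium: M = 4.36×10⁻³
  nickel superalloy: M = 3.64×10⁻³
CFRP laminate ranks first.

CFRP laminate, M = 14.7×10⁻³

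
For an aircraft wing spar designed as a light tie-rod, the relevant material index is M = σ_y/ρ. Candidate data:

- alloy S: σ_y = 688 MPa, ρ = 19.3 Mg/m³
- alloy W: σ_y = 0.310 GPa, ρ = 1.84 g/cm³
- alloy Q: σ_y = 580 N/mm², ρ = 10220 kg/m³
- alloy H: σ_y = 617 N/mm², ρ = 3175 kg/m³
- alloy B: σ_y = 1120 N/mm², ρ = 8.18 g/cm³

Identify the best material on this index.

alloy H

Normalizing units and computing the index:
  alloy S: σ_y = 688.0 MPa, ρ = 19300 kg/m³
  alloy W: σ_y = 310.0 MPa, ρ = 1840 kg/m³
  alloy Q: σ_y = 580.0 MPa, ρ = 10220 kg/m³
  alloy H: σ_y = 617.0 MPa, ρ = 3175 kg/m³
  alloy B: σ_y = 1120 MPa, ρ = 8180 kg/m³
  alloy H: M = 194 kN·m/kg
  alloy W: M = 168 kN·m/kg
  alloy B: M = 137 kN·m/kg
  alloy Q: M = 56.8 kN·m/kg
  alloy S: M = 35.6 kN·m/kg
Alloy H ranks first.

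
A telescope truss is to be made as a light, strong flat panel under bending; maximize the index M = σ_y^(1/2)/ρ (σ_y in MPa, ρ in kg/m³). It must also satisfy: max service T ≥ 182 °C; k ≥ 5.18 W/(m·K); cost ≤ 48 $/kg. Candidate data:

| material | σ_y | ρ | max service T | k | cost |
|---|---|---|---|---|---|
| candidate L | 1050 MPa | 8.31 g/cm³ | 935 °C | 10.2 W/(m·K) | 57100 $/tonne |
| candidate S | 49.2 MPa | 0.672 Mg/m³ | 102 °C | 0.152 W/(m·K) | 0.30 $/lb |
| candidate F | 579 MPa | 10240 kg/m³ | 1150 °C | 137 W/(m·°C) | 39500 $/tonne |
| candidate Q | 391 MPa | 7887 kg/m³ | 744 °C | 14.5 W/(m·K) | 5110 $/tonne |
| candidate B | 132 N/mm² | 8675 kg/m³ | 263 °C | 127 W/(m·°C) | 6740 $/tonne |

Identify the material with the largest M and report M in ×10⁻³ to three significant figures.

Screen on constraints: max service T ≥ 182 °C; k ≥ 5.18 W/(m·K); cost ≤ 48 $/kg. Survivors: candidate F, candidate Q, candidate B.
Putting every candidate on a common basis:
  candidate F: σ_y = 579.0 MPa, ρ = 10240 kg/m³
  candidate Q: σ_y = 391.0 MPa, ρ = 7887 kg/m³
  candidate B: σ_y = 132.0 MPa, ρ = 8675 kg/m³
  candidate Q: M = 2.51×10⁻³
  candidate F: M = 2.35×10⁻³
  candidate B: M = 1.32×10⁻³
The maximum is for candidate Q.

candidate Q, M = 2.51×10⁻³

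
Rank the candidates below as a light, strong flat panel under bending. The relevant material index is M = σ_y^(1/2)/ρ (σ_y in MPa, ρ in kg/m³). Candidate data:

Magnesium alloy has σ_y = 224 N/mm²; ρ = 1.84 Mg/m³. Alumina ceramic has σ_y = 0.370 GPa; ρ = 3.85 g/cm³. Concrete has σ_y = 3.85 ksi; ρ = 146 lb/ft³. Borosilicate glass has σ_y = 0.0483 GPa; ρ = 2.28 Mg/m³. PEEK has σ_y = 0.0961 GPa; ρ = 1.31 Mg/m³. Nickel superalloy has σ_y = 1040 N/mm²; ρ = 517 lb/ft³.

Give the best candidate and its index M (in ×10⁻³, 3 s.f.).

In SI units:
  magnesium alloy: σ_y = 224.0 MPa, ρ = 1840 kg/m³
  alumina ceramic: σ_y = 370.0 MPa, ρ = 3850 kg/m³
  concrete: σ_y = 26.54 MPa, ρ = 2339 kg/m³
  borosilicate glass: σ_y = 48.30 MPa, ρ = 2280 kg/m³
  PEEK: σ_y = 96.10 MPa, ρ = 1310 kg/m³
  nickel superalloy: σ_y = 1040 MPa, ρ = 8282 kg/m³
  magnesium alloy: M = 8.13×10⁻³
  PEEK: M = 7.48×10⁻³
  alumina ceramic: M = 5.00×10⁻³
  nickel superalloy: M = 3.89×10⁻³
  borosilicate glass: M = 3.05×10⁻³
  concrete: M = 2.20×10⁻³
Highest index: magnesium alloy.

magnesium alloy, M = 8.13×10⁻³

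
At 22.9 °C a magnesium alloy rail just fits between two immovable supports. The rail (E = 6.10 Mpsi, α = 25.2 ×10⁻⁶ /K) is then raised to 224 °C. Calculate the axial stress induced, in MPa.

E = 6.10 Mpsi = 42.06 GPa.
ΔT = 201.1 K. Constrained thermal stress σ = E·α·ΔT = 42.06×10³ MPa × 25.2×10⁻⁶ × 201.1 = 213 MPa (compressive).

213 MPa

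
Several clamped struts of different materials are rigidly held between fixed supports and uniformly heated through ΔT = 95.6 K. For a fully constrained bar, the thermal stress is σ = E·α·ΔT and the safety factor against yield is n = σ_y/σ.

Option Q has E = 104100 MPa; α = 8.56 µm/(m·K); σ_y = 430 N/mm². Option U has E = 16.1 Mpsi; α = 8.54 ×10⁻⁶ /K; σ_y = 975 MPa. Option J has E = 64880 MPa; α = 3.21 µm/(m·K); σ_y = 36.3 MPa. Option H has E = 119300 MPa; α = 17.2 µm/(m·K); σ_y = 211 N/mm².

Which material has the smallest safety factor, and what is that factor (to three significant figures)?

option H, n = 1.08

Converting E to GPa, α to ×10⁻⁶/K, σ_y to MPa, then σ and n for each:
  option Q: E = 104.1, α = 8.56, σ_y = 430.0 → σ = 85.2 MPa, n = 5.05
  option U: E = 111.0, α = 8.54, σ_y = 975.0 → σ = 90.6 MPa, n = 10.8
  option J: E = 64.88, α = 3.21, σ_y = 36.30 → σ = 19.9 MPa, n = 1.82
  option H: E = 119.3, α = 17.2, σ_y = 211.0 → σ = 196 MPa, n = 1.08
Option H has the lowest safety factor, n = 1.08.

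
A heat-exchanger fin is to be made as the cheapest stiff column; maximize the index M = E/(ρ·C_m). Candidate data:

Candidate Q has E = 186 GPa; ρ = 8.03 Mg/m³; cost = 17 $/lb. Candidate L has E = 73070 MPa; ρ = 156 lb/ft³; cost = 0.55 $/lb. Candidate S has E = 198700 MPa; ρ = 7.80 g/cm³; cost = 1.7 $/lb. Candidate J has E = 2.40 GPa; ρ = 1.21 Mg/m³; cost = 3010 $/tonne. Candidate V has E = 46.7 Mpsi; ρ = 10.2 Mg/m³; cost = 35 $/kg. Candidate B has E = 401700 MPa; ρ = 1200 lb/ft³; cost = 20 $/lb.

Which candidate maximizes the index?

candidate L

Normalizing units and computing the index:
  candidate Q: E = 186.0 GPa, ρ = 8030 kg/m³, cost = 37.48 $/kg
  candidate L: E = 73.07 GPa, ρ = 2499 kg/m³, cost = 1.213 $/kg
  candidate S: E = 198.7 GPa, ρ = 7800 kg/m³, cost = 3.748 $/kg
  candidate J: E = 2.400 GPa, ρ = 1210 kg/m³, cost = 3.010 $/kg
  candidate V: E = 322.0 GPa, ρ = 10200 kg/m³, cost = 35.00 $/kg
  candidate B: E = 401.7 GPa, ρ = 19220 kg/m³, cost = 44.09 $/kg
  candidate L: M = 24.1 MN·m per $
  candidate S: M = 6.80 MN·m per $
  candidate V: M = 0.902 MN·m per $
  candidate J: M = 0.659 MN·m per $
  candidate Q: M = 0.618 MN·m per $
  candidate B: M = 0.474 MN·m per $
Candidate L has the largest M.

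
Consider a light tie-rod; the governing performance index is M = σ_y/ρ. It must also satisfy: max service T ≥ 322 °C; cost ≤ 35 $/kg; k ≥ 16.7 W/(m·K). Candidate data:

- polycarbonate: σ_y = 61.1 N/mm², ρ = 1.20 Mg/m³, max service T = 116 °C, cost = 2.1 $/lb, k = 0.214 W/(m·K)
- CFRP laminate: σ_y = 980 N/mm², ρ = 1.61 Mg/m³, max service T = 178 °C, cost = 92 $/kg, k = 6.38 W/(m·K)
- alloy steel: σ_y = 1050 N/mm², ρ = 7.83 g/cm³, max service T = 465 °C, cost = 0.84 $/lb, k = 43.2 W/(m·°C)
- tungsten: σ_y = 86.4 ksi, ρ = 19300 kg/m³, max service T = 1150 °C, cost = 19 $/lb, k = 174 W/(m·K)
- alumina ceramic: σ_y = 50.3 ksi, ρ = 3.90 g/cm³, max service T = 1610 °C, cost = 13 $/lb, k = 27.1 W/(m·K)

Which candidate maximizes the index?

alloy steel

Screen on constraints: max service T ≥ 322 °C; cost ≤ 35 $/kg; k ≥ 16.7 W/(m·K). Survivors: alloy steel, alumina ceramic.
After converting to SI:
  alloy steel: σ_y = 1050 MPa, ρ = 7830 kg/m³
  alumina ceramic: σ_y = 346.8 MPa, ρ = 3900 kg/m³
  alloy steel: M = 134 kN·m/kg
  alumina ceramic: M = 88.9 kN·m/kg
The maximum is for alloy steel.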